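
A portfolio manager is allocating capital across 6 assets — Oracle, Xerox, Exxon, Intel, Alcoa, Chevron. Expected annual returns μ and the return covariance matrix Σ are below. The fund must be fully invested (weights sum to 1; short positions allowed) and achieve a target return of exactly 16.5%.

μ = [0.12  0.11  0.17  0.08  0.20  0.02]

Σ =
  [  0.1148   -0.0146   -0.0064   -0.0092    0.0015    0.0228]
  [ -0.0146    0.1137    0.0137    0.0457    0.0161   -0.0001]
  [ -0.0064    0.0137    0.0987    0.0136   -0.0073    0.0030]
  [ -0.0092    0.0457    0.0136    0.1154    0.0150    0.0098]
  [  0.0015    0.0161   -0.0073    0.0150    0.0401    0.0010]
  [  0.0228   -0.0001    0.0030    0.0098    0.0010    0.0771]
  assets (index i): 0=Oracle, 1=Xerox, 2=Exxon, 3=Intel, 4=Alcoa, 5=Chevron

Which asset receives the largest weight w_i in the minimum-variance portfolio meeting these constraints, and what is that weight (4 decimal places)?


x=Σ⁻¹μ = [1.1436  0.1799  2.2058  -0.2266  5.3639  -0.2052]
y=Σ⁻¹𝟙 = [7.8317  4.1010  11.2116  2.4231  23.8932  9.6054]
a=μᵀx=1.582564  b=𝟙ᵀx=8.461501  c=𝟙ᵀy=59.066075  D=ac−b²=21.878831
λ₁=(c·0.165−b)/D = (59.066075·0.165−8.461501)/21.878831 = 0.058705
λ₂=(a−b·0.165)/D = (1.582564−8.461501·0.165)/21.878831 = 0.008520
w* = 0.058705·x + 0.008520·y:
  w_0 = 0.058705·1.1436 + 0.008520·7.8317 = 0.1339  (Oracle)
  w_1 = 0.058705·0.1799 + 0.008520·4.1010 = 0.0455  (Xerox)
  w_2 = 0.058705·2.2058 + 0.008520·11.2116 = 0.2250  (Exxon)
  w_3 = 0.058705·-0.2266 + 0.008520·2.4231 = 0.0073  (Intel)
  w_4 = 0.058705·5.3639 + 0.008520·23.8932 = 0.5185  (Alcoa)
  w_5 = 0.058705·-0.2052 + 0.008520·9.6054 = 0.0698  (Chevron)
Σw_i=1.0000  μᵀw=0.1650
σ²=wᵀΣw=λ₁·μ_p+λ₂ = 0.058705·0.165 + 0.008520 = 0.018207 ≈ 0.0182

Alcoa (0.5185)


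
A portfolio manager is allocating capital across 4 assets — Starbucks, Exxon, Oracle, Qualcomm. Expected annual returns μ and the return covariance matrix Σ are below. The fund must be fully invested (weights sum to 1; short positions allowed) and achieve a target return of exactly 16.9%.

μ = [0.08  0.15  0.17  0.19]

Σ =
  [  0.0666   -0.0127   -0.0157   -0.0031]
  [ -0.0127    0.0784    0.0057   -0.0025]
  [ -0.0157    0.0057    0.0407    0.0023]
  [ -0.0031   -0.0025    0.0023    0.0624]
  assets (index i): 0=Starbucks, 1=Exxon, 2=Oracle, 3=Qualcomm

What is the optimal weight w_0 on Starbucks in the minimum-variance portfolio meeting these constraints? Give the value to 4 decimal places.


0.0587

x=Σ⁻¹μ = [2.8870  2.1294  4.8174  3.0960]
y=Σ⁻¹𝟙 = [26.1428  15.2292  31.5740  16.7708]
a=μᵀx=1.957575  b=𝟙ᵀx=12.929836  c=𝟙ᵀy=89.716822  D=ac−b²=8.446734
λ₁=(c·0.169−b)/D = (89.716822·0.169−12.929836)/8.446734 = 0.264280
λ₂=(a−b·0.169)/D = (1.957575−12.929836·0.169)/8.446734 = -0.026941
w* = 0.264280·x + -0.026941·y:
  w_0 = 0.264280·2.8870 + -0.026941·26.1428 = 0.0587  (Starbucks)
  w_1 = 0.264280·2.1294 + -0.026941·15.2292 = 0.1525  (Exxon)
  w_2 = 0.264280·4.8174 + -0.026941·31.5740 = 0.4225  (Oracle)
  w_3 = 0.264280·3.0960 + -0.026941·16.7708 = 0.3664  (Qualcomm)
Σw_i=1.0000  μᵀw=0.1690
σ²=wᵀΣw=λ₁·μ_p+λ₂ = 0.264280·0.169 + -0.026941 = 0.017722 ≈ 0.0177


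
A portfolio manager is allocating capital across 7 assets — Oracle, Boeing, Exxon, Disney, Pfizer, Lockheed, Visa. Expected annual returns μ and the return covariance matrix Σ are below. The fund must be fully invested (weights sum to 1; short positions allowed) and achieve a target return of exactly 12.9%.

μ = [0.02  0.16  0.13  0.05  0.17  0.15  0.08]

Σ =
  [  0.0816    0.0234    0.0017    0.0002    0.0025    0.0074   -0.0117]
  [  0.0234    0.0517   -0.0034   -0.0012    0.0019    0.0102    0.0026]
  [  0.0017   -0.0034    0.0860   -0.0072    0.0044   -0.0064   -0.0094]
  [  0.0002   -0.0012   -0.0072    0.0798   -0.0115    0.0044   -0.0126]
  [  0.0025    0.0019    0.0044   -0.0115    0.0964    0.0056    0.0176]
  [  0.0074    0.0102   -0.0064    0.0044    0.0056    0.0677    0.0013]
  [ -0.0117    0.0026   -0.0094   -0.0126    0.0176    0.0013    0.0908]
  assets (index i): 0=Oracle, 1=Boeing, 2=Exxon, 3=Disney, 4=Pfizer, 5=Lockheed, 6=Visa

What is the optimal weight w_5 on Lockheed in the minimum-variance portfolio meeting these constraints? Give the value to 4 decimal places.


p=Σ⁻¹μ = [-0.8125  3.1650  1.8756  1.0789  1.5320  1.7945  0.7070]
q=Σ⁻¹𝟙 = [8.7419  13.5810  15.3532  16.8379  7.9862  11.1976  13.9684]
a=μᵀp=1.374091  b=𝟙ᵀp=9.340383  c=𝟙ᵀq=87.666277  D=ac−b²=33.218649
λ₁=(c·0.129−b)/D = (87.666277·0.129−9.340383)/33.218649 = 0.059261
λ₂=(a−b·0.129)/D = (1.374091−9.340383·0.129)/33.218649 = 0.005093
w* = 0.059261·p + 0.005093·q:
  w_0 = 0.059261·-0.8125 + 0.005093·8.7419 = -0.0036  (Oracle)
  w_1 = 0.059261·3.1650 + 0.005093·13.5810 = 0.2567  (Boeing)
  w_2 = 0.059261·1.8756 + 0.005093·15.3532 = 0.1893  (Exxon)
  w_3 = 0.059261·1.0789 + 0.005093·16.8379 = 0.1497  (Disney)
  w_4 = 0.059261·1.5320 + 0.005093·7.9862 = 0.1315  (Pfizer)
  w_5 = 0.059261·1.7945 + 0.005093·11.1976 = 0.1634  (Lockheed)
  w_6 = 0.059261·0.7070 + 0.005093·13.9684 = 0.1130  (Visa)
Σw_i=1.0000  μᵀw=0.1290
σ²=wᵀΣw=λ₁·μ_p+λ₂ = 0.059261·0.129 + 0.005093 = 0.012738 ≈ 0.0127

0.1634


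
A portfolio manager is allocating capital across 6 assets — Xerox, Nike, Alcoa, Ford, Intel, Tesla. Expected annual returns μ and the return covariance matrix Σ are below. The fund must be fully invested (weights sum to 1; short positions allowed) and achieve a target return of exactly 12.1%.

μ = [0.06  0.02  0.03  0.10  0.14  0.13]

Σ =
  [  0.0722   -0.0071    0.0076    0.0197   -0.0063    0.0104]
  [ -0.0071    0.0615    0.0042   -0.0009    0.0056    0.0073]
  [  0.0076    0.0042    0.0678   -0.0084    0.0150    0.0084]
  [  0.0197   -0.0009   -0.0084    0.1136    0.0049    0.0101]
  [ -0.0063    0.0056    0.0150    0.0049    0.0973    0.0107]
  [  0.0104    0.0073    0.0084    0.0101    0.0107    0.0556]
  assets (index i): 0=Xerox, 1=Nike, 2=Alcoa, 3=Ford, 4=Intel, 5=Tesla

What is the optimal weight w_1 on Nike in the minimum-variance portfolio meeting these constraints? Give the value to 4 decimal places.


p=Σ⁻¹μ = [0.5242  0.0595  -0.0603  0.5629  1.2413  1.9002]
q=Σ⁻¹𝟙 = [11.6935  15.1895  10.5259  6.5068  7.1482  9.6562]
a=μᵀp=0.507943  b=𝟙ᵀp=4.227901  c=𝟙ᵀq=60.720021  D=ac−b²=12.967140
λ₁=(c·0.121−b)/D = (60.720021·0.121−4.227901)/12.967140 = 0.240548
λ₂=(a−b·0.121)/D = (0.507943−4.227901·0.121)/12.967140 = -0.000280
w* = 0.240548·p + -0.000280·q:
  w_0 = 0.240548·0.5242 + -0.000280·11.6935 = 0.1228  (Xerox)
  w_1 = 0.240548·0.0595 + -0.000280·15.1895 = 0.0101  (Nike)
  w_2 = 0.240548·-0.0603 + -0.000280·10.5259 = -0.0175  (Alcoa)
  w_3 = 0.240548·0.5629 + -0.000280·6.5068 = 0.1336  (Ford)
  w_4 = 0.240548·1.2413 + -0.000280·7.1482 = 0.2966  (Intel)
  w_5 = 0.240548·1.9002 + -0.000280·9.6562 = 0.4544  (Tesla)
Σw_i=1.0000  μᵀw=0.1210
σ²=wᵀΣw=λ₁·μ_p+λ₂ = 0.240548·0.121 + -0.000280 = 0.028826 ≈ 0.0288

0.0101


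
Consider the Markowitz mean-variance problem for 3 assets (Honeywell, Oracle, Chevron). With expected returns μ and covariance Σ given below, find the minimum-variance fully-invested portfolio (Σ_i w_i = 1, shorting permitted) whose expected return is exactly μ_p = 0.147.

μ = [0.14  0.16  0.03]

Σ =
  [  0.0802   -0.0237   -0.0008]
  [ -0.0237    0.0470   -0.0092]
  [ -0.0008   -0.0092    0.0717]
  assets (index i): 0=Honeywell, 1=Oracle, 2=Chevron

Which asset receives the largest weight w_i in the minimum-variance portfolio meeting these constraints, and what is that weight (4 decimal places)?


Oracle (0.5899)

u=Σ⁻¹μ = [3.3240  5.3027  1.1359]
v=Σ⁻¹𝟙 = [23.5500  36.8591  18.9392]
a=μᵀu=1.347874  b=𝟙ᵀu=9.762631  c=𝟙ᵀv=79.348330  D=ac−b²=11.642551
λ₁=(c·0.147−b)/D = (79.348330·0.147−9.762631)/11.642551 = 0.163330
λ₂=(a−b·0.147)/D = (1.347874−9.762631·0.147)/11.642551 = -0.007493
w* = 0.163330·u + -0.007493·v:
  w_0 = 0.163330·3.3240 + -0.007493·23.5500 = 0.3665  (Honeywell)
  w_1 = 0.163330·5.3027 + -0.007493·36.8591 = 0.5899  (Oracle)
  w_2 = 0.163330·1.1359 + -0.007493·18.9392 = 0.0436  (Chevron)
Σw_i=1.0000  μᵀw=0.1470
σ²=wᵀΣw=λ₁·μ_p+λ₂ = 0.163330·0.147 + -0.007493 = 0.016517 ≈ 0.0165


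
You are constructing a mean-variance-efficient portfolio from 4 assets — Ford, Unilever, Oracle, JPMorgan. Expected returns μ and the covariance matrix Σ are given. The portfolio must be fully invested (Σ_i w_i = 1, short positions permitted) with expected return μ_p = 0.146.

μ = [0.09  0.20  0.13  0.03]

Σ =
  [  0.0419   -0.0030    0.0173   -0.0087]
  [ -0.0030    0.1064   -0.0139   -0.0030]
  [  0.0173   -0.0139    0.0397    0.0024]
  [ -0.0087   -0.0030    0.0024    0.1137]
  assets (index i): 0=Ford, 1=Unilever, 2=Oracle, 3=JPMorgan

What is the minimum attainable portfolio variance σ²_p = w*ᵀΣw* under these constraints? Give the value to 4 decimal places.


0.0203

g=Σ⁻¹μ = [0.8459  2.3993  3.7270  0.3132]
h=Σ⁻¹𝟙 = [18.1249  12.9660  21.2213  10.0761]
a=μᵀg=1.049902  b=𝟙ᵀg=7.285478  c=𝟙ᵀh=62.388201  D=ac−b²=12.423329
λ₁=(c·0.146−b)/D = (62.388201·0.146−7.285478)/12.423329 = 0.146756
λ₂=(a−b·0.146)/D = (1.049902−7.285478·0.146)/12.423329 = -0.001109
w* = 0.146756·g + -0.001109·h:
  w_0 = 0.146756·0.8459 + -0.001109·18.1249 = 0.1040  (Ford)
  w_1 = 0.146756·2.3993 + -0.001109·12.9660 = 0.3377  (Unilever)
  w_2 = 0.146756·3.7270 + -0.001109·21.2213 = 0.5234  (Oracle)
  w_3 = 0.146756·0.3132 + -0.001109·10.0761 = 0.0348  (JPMorgan)
Σw_i=1.0000  μᵀw=0.1460
σ²=wᵀΣw=λ₁·μ_p+λ₂ = 0.146756·0.146 + -0.001109 = 0.020317 ≈ 0.0203


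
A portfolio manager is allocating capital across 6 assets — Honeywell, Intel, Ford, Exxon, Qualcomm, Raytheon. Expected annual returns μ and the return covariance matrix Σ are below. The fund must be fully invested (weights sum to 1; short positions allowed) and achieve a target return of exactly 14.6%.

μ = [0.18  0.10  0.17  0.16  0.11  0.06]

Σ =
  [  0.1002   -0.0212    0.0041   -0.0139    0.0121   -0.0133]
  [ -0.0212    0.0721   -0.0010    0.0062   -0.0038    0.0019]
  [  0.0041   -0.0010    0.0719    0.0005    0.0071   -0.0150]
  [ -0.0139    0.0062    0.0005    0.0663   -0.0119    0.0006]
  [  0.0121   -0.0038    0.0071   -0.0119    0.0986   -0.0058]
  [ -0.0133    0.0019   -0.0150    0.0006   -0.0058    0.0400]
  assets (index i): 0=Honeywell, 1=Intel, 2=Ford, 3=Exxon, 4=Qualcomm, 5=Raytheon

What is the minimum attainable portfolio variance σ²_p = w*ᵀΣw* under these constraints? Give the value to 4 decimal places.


0.0119

u=Σ⁻¹μ = [2.8366  1.9738  2.8286  2.9870  1.2087  3.5406]
v=Σ⁻¹𝟙 = [19.4099  17.7864  20.0111  19.0680  11.6302  39.5135]
a=μᵀu=2.012148  b=𝟙ᵀu=15.375326  c=𝟙ᵀv=127.419103  D=ac−b²=19.985434
λ₁=(c·0.146−b)/D = (127.419103·0.146−15.375326)/19.985434 = 0.161511
λ₂=(a−b·0.146)/D = (2.012148−15.375326·0.146)/19.985434 = -0.011641
w* = 0.161511·u + -0.011641·v:
  w_0 = 0.161511·2.8366 + -0.011641·19.4099 = 0.2322  (Honeywell)
  w_1 = 0.161511·1.9738 + -0.011641·17.7864 = 0.1117  (Intel)
  w_2 = 0.161511·2.8286 + -0.011641·20.0111 = 0.2239  (Ford)
  w_3 = 0.161511·2.9870 + -0.011641·19.0680 = 0.2605  (Exxon)
  w_4 = 0.161511·1.2087 + -0.011641·11.6302 = 0.0598  (Qualcomm)
  w_5 = 0.161511·3.5406 + -0.011641·39.5135 = 0.1119  (Raytheon)
Σw_i=1.0000  μᵀw=0.1460
σ²=wᵀΣw=λ₁·μ_p+λ₂ = 0.161511·0.146 + -0.011641 = 0.011940 ≈ 0.0119


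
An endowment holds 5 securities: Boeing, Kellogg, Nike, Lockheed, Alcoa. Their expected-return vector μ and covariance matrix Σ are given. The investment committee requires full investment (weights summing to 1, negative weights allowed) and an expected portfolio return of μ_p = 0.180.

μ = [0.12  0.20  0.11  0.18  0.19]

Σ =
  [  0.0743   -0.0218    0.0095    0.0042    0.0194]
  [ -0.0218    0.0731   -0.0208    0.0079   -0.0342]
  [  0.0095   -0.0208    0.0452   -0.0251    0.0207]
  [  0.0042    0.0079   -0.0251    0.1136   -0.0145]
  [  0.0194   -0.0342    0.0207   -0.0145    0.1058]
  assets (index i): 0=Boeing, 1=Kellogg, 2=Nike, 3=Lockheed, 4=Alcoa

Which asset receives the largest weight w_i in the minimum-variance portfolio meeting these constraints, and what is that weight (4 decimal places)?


Kellogg (0.4083)

g=Σ⁻¹μ = [1.8052  5.6303  4.8212  2.5347  2.6889]
h=Σ⁻¹𝟙 = [14.1427  32.5295  37.2993  15.8220  12.2444]
a=μᵀg=2.840155  b=𝟙ᵀg=17.480335  c=𝟙ᵀh=112.037866  D=ac−b²=12.642765
λ₁=(c·0.180−b)/D = (112.037866·0.180−17.480335)/12.642765 = 0.212492
λ₂=(a−b·0.180)/D = (2.840155−17.480335·0.180)/12.642765 = -0.024228
w* = 0.212492·g + -0.024228·h:
  w_0 = 0.212492·1.8052 + -0.024228·14.1427 = 0.0409  (Boeing)
  w_1 = 0.212492·5.6303 + -0.024228·32.5295 = 0.4083  (Kellogg)
  w_2 = 0.212492·4.8212 + -0.024228·37.2993 = 0.1208  (Nike)
  w_3 = 0.212492·2.5347 + -0.024228·15.8220 = 0.1553  (Lockheed)
  w_4 = 0.212492·2.6889 + -0.024228·12.2444 = 0.2747  (Alcoa)
Σw_i=1.0000  μᵀw=0.1800
σ²=wᵀΣw=λ₁·μ_p+λ₂ = 0.212492·0.180 + -0.024228 = 0.014021 ≈ 0.0140


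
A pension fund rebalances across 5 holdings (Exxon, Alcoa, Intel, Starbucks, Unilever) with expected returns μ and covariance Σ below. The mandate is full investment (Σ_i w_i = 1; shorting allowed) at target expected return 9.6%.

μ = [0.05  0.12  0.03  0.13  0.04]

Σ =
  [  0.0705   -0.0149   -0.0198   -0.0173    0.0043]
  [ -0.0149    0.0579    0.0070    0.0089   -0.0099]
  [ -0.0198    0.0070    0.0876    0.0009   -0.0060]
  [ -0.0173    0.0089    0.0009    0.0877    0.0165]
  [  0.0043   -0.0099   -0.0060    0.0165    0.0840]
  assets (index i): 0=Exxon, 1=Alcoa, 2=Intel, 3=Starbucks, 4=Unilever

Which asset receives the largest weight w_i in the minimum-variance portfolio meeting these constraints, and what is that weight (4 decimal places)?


Alcoa (0.3820)

x=Σ⁻¹μ = [1.6909  2.2784  0.5547  1.5032  0.4025]
y=Σ⁻¹𝟙 = [25.5450  22.1478  16.1240  11.7617  12.0488]
a=μᵀx=0.586109  b=𝟙ᵀx=6.429673  c=𝟙ᵀy=87.627260  D=ac−b²=10.018398
λ₁=(c·0.096−b)/D = (87.627260·0.096−6.429673)/10.018398 = 0.197890
λ₂=(a−b·0.096)/D = (0.586109−6.429673·0.096)/10.018398 = -0.003108
w* = 0.197890·x + -0.003108·y:
  w_0 = 0.197890·1.6909 + -0.003108·25.5450 = 0.2552  (Exxon)
  w_1 = 0.197890·2.2784 + -0.003108·22.1478 = 0.3820  (Alcoa)
  w_2 = 0.197890·0.5547 + -0.003108·16.1240 = 0.0597  (Intel)
  w_3 = 0.197890·1.5032 + -0.003108·11.7617 = 0.2609  (Starbucks)
  w_4 = 0.197890·0.4025 + -0.003108·12.0488 = 0.0422  (Unilever)
Σw_i=1.0000  μᵀw=0.0960
σ²=wᵀΣw=λ₁·μ_p+λ₂ = 0.197890·0.096 + -0.003108 = 0.015889 ≈ 0.0159


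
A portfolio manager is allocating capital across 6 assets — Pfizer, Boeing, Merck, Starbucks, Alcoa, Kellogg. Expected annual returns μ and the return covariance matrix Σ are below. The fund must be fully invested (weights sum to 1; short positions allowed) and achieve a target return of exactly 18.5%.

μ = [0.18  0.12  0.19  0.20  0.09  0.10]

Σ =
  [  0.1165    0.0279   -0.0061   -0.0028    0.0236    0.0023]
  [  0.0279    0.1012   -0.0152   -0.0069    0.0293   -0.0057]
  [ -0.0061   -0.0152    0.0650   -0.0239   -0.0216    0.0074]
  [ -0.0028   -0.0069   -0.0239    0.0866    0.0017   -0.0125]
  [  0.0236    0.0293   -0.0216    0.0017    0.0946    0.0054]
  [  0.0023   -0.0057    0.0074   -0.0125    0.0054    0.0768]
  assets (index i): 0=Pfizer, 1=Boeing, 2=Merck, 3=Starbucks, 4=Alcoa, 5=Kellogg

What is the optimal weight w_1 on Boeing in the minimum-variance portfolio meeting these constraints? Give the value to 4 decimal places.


u=Σ⁻¹μ = [1.2583  1.6416  5.1416  4.0905  1.1452  1.4761]
v=Σ⁻¹𝟙 = [5.2907  11.9058  28.9979  22.4509  10.9914  13.8332]
a=μᵀu=2.469179  b=𝟙ᵀu=14.753355  c=𝟙ᵀv=93.469972  D=ac−b²=13.132570
λ₁=(c·0.185−b)/D = (93.469972·0.185−14.753355)/13.132570 = 0.193305
λ₂=(a−b·0.185)/D = (2.469179−14.753355·0.185)/13.132570 = -0.019813
w* = 0.193305·u + -0.019813·v:
  w_0 = 0.193305·1.2583 + -0.019813·5.2907 = 0.1384  (Pfizer)
  w_1 = 0.193305·1.6416 + -0.019813·11.9058 = 0.0814  (Boeing)
  w_2 = 0.193305·5.1416 + -0.019813·28.9979 = 0.4194  (Merck)
  w_3 = 0.193305·4.0905 + -0.019813·22.4509 = 0.3459  (Starbucks)
  w_4 = 0.193305·1.1452 + -0.019813·10.9914 = 0.0036  (Alcoa)
  w_5 = 0.193305·1.4761 + -0.019813·13.8332 = 0.0113  (Kellogg)
Σw_i=1.0000  μᵀw=0.1850
σ²=wᵀΣw=λ₁·μ_p+λ₂ = 0.193305·0.185 + -0.019813 = 0.015949 ≈ 0.0159

0.0814


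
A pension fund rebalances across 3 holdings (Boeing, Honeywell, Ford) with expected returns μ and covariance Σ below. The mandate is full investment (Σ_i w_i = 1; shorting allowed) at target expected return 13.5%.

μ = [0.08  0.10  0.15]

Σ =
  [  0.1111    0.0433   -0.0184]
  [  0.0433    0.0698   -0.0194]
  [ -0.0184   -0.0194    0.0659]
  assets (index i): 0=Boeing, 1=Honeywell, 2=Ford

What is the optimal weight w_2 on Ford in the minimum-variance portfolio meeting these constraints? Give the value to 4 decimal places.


u=Σ⁻¹μ = [0.4388  1.9900  2.9845]
v=Σ⁻¹𝟙 = [6.1517  16.5604  21.7673]
a=μᵀu=0.681776  b=𝟙ᵀu=5.413267  c=𝟙ᵀv=44.479369  D=ac−b²=1.021526
λ₁=(c·0.135−b)/D = (44.479369·0.135−5.413267)/1.021526 = 0.578985
λ₂=(a−b·0.135)/D = (0.681776−5.413267·0.135)/1.021526 = -0.047982
w* = 0.578985·u + -0.047982·v:
  w_0 = 0.578985·0.4388 + -0.047982·6.1517 = -0.0411  (Boeing)
  w_1 = 0.578985·1.9900 + -0.047982·16.5604 = 0.3576  (Honeywell)
  w_2 = 0.578985·2.9845 + -0.047982·21.7673 = 0.6836  (Ford)
Σw_i=1.0000  μᵀw=0.1350
σ²=wᵀΣw=λ₁·μ_p+λ₂ = 0.578985·0.135 + -0.047982 = 0.030181 ≈ 0.0302

0.6836


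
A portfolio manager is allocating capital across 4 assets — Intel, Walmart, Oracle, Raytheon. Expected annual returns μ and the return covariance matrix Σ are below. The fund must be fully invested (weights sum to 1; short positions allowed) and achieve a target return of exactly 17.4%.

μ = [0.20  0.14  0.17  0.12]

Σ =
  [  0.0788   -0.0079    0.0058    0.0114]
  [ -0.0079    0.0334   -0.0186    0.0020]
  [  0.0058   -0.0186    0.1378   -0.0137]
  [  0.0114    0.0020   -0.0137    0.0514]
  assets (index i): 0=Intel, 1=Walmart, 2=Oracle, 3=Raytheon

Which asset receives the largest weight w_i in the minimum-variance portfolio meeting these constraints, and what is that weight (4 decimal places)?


p=Σ⁻¹μ = [2.6707  5.8803  2.1217  2.0790]
q=Σ⁻¹𝟙 = [12.9245  39.6296  13.9270  18.7588]
a=μᵀp=1.967546  b=𝟙ᵀp=12.751683  c=𝟙ᵀq=85.239863  D=ac−b²=5.107913
λ₁=(c·0.174−b)/D = (85.239863·0.174−12.751683)/5.107913 = 0.407222
λ₂=(a−b·0.174)/D = (1.967546−12.751683·0.174)/5.107913 = -0.049188
w* = 0.407222·p + -0.049188·q:
  w_0 = 0.407222·2.6707 + -0.049188·12.9245 = 0.4518  (Intel)
  w_1 = 0.407222·5.8803 + -0.049188·39.6296 = 0.4453  (Walmart)
  w_2 = 0.407222·2.1217 + -0.049188·13.9270 = 0.1790  (Oracle)
  w_3 = 0.407222·2.0790 + -0.049188·18.7588 = -0.0761  (Raytheon)
Σw_i=1.0000  μᵀw=0.1740
σ²=wᵀΣw=λ₁·μ_p+λ₂ = 0.407222·0.174 + -0.049188 = 0.021669 ≈ 0.0217

Intel (0.4518)


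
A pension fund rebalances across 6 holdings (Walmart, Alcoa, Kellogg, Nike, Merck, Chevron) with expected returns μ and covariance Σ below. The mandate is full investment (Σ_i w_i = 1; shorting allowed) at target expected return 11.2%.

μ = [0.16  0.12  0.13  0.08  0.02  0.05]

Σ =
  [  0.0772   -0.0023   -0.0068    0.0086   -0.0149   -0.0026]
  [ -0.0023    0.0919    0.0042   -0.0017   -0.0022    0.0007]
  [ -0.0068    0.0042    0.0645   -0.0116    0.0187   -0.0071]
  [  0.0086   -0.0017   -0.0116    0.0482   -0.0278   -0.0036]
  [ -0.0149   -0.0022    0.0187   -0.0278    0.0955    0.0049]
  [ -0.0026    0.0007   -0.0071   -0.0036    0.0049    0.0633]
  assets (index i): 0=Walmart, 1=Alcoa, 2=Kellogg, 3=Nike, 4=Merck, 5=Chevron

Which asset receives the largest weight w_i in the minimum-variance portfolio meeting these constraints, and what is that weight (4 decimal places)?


p=Σ⁻¹μ = [2.2472  1.2999  2.5262  2.4314  0.7399  1.2322]
q=Σ⁻¹𝟙 = [15.3070  11.3289  19.4217  35.2386  18.5982  19.0441]
a=μᵀp=1.114857  b=𝟙ᵀp=10.476663  c=𝟙ᵀq=118.938457  D=ac−b²=22.838851
λ₁=(c·0.112−b)/D = (118.938457·0.112−10.476663)/22.838851 = 0.124544
λ₂=(a−b·0.112)/D = (1.114857−10.476663·0.112)/22.838851 = -0.002563
w* = 0.124544·p + -0.002563·q:
  w_0 = 0.124544·2.2472 + -0.002563·15.3070 = 0.2407  (Walmart)
  w_1 = 0.124544·1.2999 + -0.002563·11.3289 = 0.1329  (Alcoa)
  w_2 = 0.124544·2.5262 + -0.002563·19.4217 = 0.2648  (Kellogg)
  w_3 = 0.124544·2.4314 + -0.002563·35.2386 = 0.2125  (Nike)
  w_4 = 0.124544·0.7399 + -0.002563·18.5982 = 0.0445  (Merck)
  w_5 = 0.124544·1.2322 + -0.002563·19.0441 = 0.1047  (Chevron)
Σw_i=1.0000  μᵀw=0.1120
σ²=wᵀΣw=λ₁·μ_p+λ₂ = 0.124544·0.112 + -0.002563 = 0.011386 ≈ 0.0114

Kellogg (0.2648)


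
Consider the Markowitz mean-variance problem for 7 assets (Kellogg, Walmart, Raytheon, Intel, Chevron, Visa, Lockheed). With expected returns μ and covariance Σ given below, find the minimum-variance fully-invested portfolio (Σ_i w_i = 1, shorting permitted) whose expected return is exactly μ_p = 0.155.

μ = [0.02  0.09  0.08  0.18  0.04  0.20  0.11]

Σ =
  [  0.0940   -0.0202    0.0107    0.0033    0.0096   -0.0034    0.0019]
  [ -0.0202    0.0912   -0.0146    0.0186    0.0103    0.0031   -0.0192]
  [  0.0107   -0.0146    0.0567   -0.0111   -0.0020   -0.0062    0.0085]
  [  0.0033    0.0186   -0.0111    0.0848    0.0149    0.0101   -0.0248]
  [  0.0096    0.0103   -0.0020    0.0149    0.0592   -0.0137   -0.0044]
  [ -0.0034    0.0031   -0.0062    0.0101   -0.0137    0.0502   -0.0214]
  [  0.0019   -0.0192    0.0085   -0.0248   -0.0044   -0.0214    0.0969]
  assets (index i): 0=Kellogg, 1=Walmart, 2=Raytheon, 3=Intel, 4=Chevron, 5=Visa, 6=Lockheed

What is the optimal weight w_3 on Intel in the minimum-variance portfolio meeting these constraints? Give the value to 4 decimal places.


x=Σ⁻¹μ = [0.1258  1.2315  2.3190  2.1168  1.4699  5.4510  2.9857]
y=Σ⁻¹𝟙 = [9.8410  16.0679  23.0586  9.5831  20.8407  35.8368  22.6014]
a=μᵀx=2.157318  b=𝟙ᵀx=15.699733  c=𝟙ᵀy=137.829525  D=ac−b²=50.860508
λ₁=(c·0.155−b)/D = (137.829525·0.155−15.699733)/50.860508 = 0.111360
λ₂=(a−b·0.155)/D = (2.157318−15.699733·0.155)/50.860508 = -0.005429
w* = 0.111360·x + -0.005429·y:
  w_0 = 0.111360·0.1258 + -0.005429·9.8410 = -0.0394  (Kellogg)
  w_1 = 0.111360·1.2315 + -0.005429·16.0679 = 0.0499  (Walmart)
  w_2 = 0.111360·2.3190 + -0.005429·23.0586 = 0.1331  (Raytheon)
  w_3 = 0.111360·2.1168 + -0.005429·9.5831 = 0.1837  (Intel)
  w_4 = 0.111360·1.4699 + -0.005429·20.8407 = 0.0505  (Chevron)
  w_5 = 0.111360·5.4510 + -0.005429·35.8368 = 0.4125  (Visa)
  w_6 = 0.111360·2.9857 + -0.005429·22.6014 = 0.2098  (Lockheed)
Σw_i=1.0000  μᵀw=0.1550
σ²=wᵀΣw=λ₁·μ_p+λ₂ = 0.111360·0.155 + -0.005429 = 0.011831 ≈ 0.0118

0.1837


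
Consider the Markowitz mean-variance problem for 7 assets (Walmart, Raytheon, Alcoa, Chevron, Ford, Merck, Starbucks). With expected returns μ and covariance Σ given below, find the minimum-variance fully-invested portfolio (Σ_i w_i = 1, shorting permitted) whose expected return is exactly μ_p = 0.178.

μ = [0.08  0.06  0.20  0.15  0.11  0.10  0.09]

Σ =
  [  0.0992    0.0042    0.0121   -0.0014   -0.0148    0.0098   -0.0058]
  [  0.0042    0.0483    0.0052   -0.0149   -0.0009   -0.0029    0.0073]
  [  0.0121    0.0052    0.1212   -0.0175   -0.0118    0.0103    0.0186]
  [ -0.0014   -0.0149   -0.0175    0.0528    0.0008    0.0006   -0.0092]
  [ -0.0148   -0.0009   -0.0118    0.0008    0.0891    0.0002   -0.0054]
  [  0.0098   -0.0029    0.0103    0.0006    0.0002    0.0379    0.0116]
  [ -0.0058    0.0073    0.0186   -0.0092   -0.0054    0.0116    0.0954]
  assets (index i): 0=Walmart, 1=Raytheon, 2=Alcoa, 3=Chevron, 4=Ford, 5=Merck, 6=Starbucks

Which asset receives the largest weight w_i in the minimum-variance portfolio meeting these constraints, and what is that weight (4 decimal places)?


x=Σ⁻¹μ = [0.6279  2.3182  1.9986  4.2499  1.6268  1.8218  0.6949]
y=Σ⁻¹𝟙 = [8.7805  28.8793  9.0068  31.3104  14.3453  20.7470  8.3589]
a=μᵀx=1.650196  b=𝟙ᵀx=13.338097  c=𝟙ᵀy=121.428178  D=ac−b²=22.475417
λ₁=(c·0.178−b)/D = (121.428178·0.178−13.338097)/22.475417 = 0.368230
λ₂=(a−b·0.178)/D = (1.650196−13.338097·0.178)/22.475417 = -0.032212
w* = 0.368230·x + -0.032212·y:
  w_0 = 0.368230·0.6279 + -0.032212·8.7805 = -0.0516  (Walmart)
  w_1 = 0.368230·2.3182 + -0.032212·28.8793 = -0.0766  (Raytheon)
  w_2 = 0.368230·1.9986 + -0.032212·9.0068 = 0.4458  (Alcoa)
  w_3 = 0.368230·4.2499 + -0.032212·31.3104 = 0.5564  (Chevron)
  w_4 = 0.368230·1.6268 + -0.032212·14.3453 = 0.1370  (Ford)
  w_5 = 0.368230·1.8218 + -0.032212·20.7470 = 0.0025  (Merck)
  w_6 = 0.368230·0.6949 + -0.032212·8.3589 = -0.0134  (Starbucks)
Σw_i=1.0000  μᵀw=0.1780
σ²=wᵀΣw=λ₁·μ_p+λ₂ = 0.368230·0.178 + -0.032212 = 0.033333 ≈ 0.0333

Chevron (0.5564)


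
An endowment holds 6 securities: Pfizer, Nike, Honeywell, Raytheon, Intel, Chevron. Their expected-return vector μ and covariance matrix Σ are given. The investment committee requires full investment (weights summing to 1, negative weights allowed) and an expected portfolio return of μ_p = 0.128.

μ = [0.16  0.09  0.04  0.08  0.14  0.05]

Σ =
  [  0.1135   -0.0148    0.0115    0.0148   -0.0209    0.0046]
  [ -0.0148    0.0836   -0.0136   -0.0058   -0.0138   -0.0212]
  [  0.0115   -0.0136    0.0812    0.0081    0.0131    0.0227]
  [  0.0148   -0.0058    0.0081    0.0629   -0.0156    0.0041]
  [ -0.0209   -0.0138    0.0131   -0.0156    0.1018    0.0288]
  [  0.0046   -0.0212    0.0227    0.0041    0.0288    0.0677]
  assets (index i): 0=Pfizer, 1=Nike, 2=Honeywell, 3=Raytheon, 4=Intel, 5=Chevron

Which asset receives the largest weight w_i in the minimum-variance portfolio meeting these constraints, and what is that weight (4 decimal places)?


Intel (0.3371)

p=Σ⁻¹μ = [1.8577  1.9221  -0.0106  1.5475  2.2028  0.1870]
q=Σ⁻¹𝟙 = [10.6141  21.3410  7.3079  16.9618  13.2695  11.6102]
a=μᵀp=0.911331  b=𝟙ᵀp=7.706449  c=𝟙ᵀq=81.104552  D=ac−b²=14.523713
λ₁=(c·0.128−b)/D = (81.104552·0.128−7.706449)/14.523713 = 0.184177
λ₂=(a−b·0.128)/D = (0.911331−7.706449·0.128)/14.523713 = -0.005170
w* = 0.184177·p + -0.005170·q:
  w_0 = 0.184177·1.8577 + -0.005170·10.6141 = 0.2873  (Pfizer)
  w_1 = 0.184177·1.9221 + -0.005170·21.3410 = 0.2437  (Nike)
  w_2 = 0.184177·-0.0106 + -0.005170·7.3079 = -0.0397  (Honeywell)
  w_3 = 0.184177·1.5475 + -0.005170·16.9618 = 0.1973  (Raytheon)
  w_4 = 0.184177·2.2028 + -0.005170·13.2695 = 0.3371  (Intel)
  w_5 = 0.184177·0.1870 + -0.005170·11.6102 = -0.0256  (Chevron)
Σw_i=1.0000  μᵀw=0.1280
σ²=wᵀΣw=λ₁·μ_p+λ₂ = 0.184177·0.128 + -0.005170 = 0.018404 ≈ 0.0184


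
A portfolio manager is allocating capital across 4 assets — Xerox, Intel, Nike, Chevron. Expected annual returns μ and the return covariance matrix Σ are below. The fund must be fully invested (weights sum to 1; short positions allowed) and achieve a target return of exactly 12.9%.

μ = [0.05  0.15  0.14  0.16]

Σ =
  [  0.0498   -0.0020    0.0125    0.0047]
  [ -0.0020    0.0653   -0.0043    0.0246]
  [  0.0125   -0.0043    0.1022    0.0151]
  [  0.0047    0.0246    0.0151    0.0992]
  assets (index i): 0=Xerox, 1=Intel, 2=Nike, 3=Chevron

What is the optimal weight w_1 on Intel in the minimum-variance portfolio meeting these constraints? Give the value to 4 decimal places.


0.4017

p=Σ⁻¹μ = [0.6924  2.0694  1.2426  0.8778]
q=Σ⁻¹𝟙 = [18.3702  14.7050  7.5033  4.4215]
a=μᵀp=0.659438  b=𝟙ᵀp=4.882168  c=𝟙ᵀq=45.000055  D=ac−b²=5.839162
λ₁=(c·0.129−b)/D = (45.000055·0.129−4.882168)/5.839162 = 0.158043
λ₂=(a−b·0.129)/D = (0.659438−4.882168·0.129)/5.839162 = 0.005076
w* = 0.158043·p + 0.005076·q:
  w_0 = 0.158043·0.6924 + 0.005076·18.3702 = 0.2027  (Xerox)
  w_1 = 0.158043·2.0694 + 0.005076·14.7050 = 0.4017  (Intel)
  w_2 = 0.158043·1.2426 + 0.005076·7.5033 = 0.2345  (Nike)
  w_3 = 0.158043·0.8778 + 0.005076·4.4215 = 0.1612  (Chevron)
Σw_i=1.0000  μᵀw=0.1290
σ²=wᵀΣw=λ₁·μ_p+λ₂ = 0.158043·0.129 + 0.005076 = 0.025463 ≈ 0.0255


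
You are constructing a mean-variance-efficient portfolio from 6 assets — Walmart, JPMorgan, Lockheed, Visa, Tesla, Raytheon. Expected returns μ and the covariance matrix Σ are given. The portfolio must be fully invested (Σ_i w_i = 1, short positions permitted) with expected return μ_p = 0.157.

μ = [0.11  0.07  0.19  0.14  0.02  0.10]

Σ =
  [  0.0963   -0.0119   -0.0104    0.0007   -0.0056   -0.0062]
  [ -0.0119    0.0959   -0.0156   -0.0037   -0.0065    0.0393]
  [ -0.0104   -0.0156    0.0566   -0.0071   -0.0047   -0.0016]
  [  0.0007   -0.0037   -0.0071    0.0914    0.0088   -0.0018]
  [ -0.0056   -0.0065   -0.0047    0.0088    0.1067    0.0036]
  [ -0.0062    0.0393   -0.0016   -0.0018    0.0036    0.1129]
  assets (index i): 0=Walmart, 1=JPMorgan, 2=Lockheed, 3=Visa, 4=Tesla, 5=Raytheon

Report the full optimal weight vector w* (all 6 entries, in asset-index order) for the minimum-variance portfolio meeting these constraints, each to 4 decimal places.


0.1653  0.1088  0.5127  0.2125  -0.0496  0.0503

u=Σ⁻¹μ = [1.8555  1.5642  4.4148  1.8955  0.4006  0.5232]
v=Σ⁻¹𝟙 = [16.2652  16.4855  27.8424  12.6451  11.2702  4.2489]
a=μᵀu=1.478116  b=𝟙ᵀu=10.653828  c=𝟙ᵀv=88.757333  D=ac−b²=17.689558
λ₁=(c·0.157−b)/D = (88.757333·0.157−10.653828)/17.689558 = 0.185481
λ₂=(a−b·0.157)/D = (1.478116−10.653828·0.157)/17.689558 = -0.010997
w* = 0.185481·u + -0.010997·v:
  w_0 = 0.185481·1.8555 + -0.010997·16.2652 = 0.1653  (Walmart)
  w_1 = 0.185481·1.5642 + -0.010997·16.4855 = 0.1088  (JPMorgan)
  w_2 = 0.185481·4.4148 + -0.010997·27.8424 = 0.5127  (Lockheed)
  w_3 = 0.185481·1.8955 + -0.010997·12.6451 = 0.2125  (Visa)
  w_4 = 0.185481·0.4006 + -0.010997·11.2702 = -0.0496  (Tesla)
  w_5 = 0.185481·0.5232 + -0.010997·4.2489 = 0.0503  (Raytheon)
Σw_i=1.0000  μᵀw=0.1570
σ²=wᵀΣw=λ₁·μ_p+λ₂ = 0.185481·0.157 + -0.010997 = 0.018123 ≈ 0.0181


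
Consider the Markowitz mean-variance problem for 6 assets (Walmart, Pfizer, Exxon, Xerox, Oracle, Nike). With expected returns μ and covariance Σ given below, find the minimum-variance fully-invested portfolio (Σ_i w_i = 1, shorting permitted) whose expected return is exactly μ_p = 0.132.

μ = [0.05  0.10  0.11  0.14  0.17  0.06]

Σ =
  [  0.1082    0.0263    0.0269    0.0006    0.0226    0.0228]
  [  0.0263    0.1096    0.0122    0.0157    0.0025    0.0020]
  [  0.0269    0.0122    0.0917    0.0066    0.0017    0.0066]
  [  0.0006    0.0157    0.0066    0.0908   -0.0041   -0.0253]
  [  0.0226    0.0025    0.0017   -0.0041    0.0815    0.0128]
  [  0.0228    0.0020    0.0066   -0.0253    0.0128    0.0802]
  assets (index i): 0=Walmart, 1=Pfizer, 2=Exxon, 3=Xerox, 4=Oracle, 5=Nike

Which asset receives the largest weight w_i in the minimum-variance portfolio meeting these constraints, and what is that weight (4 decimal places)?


u=Σ⁻¹μ = [-0.6294  0.6276  1.0611  1.7448  2.1447  1.0322]
v=Σ⁻¹𝟙 = [0.7546  5.5988  7.7242  13.9065  10.1910  14.2395]
a=μᵀu=0.818816  b=𝟙ᵀu=5.981023  c=𝟙ᵀv=52.414598  D=ac−b²=7.145257
λ₁=(c·0.132−b)/D = (52.414598·0.132−5.981023)/7.145257 = 0.131234
λ₂=(a−b·0.132)/D = (0.818816−5.981023·0.132)/7.145257 = 0.004104
w* = 0.131234·u + 0.004104·v:
  w_0 = 0.131234·-0.6294 + 0.004104·0.7546 = -0.0795  (Walmart)
  w_1 = 0.131234·0.6276 + 0.004104·5.5988 = 0.1053  (Pfizer)
  w_2 = 0.131234·1.0611 + 0.004104·7.7242 = 0.1709  (Exxon)
  w_3 = 0.131234·1.7448 + 0.004104·13.9065 = 0.2860  (Xerox)
  w_4 = 0.131234·2.1447 + 0.004104·10.1910 = 0.3233  (Oracle)
  w_5 = 0.131234·1.0322 + 0.004104·14.2395 = 0.1939  (Nike)
Σw_i=1.0000  μᵀw=0.1320
σ²=wᵀΣw=λ₁·μ_p+λ₂ = 0.131234·0.132 + 0.004104 = 0.021426 ≈ 0.0214

Oracle (0.3233)


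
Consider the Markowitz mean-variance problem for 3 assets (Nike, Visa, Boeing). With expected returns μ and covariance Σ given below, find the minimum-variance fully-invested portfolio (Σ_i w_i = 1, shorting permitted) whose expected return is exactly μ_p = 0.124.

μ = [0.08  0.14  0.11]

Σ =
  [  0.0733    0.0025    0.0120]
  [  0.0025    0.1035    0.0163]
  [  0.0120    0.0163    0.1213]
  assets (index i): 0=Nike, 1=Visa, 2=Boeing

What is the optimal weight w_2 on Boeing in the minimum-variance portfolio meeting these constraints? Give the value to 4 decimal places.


0.2443

u=Σ⁻¹μ = [0.9434  1.2277  0.6485]
v=Σ⁻¹𝟙 = [12.3915  8.4358  5.8846]
a=μᵀu=0.318691  b=𝟙ᵀu=2.819630  c=𝟙ᵀv=26.711833  D=ac−b²=0.562494
λ₁=(c·0.124−b)/D = (26.711833·0.124−2.819630)/0.562494 = 0.875808
λ₂=(a−b·0.124)/D = (0.318691−2.819630·0.124)/0.562494 = -0.055011
w* = 0.875808·u + -0.055011·v:
  w_0 = 0.875808·0.9434 + -0.055011·12.3915 = 0.1445  (Nike)
  w_1 = 0.875808·1.2277 + -0.055011·8.4358 = 0.6112  (Visa)
  w_2 = 0.875808·0.6485 + -0.055011·5.8846 = 0.2443  (Boeing)
Σw_i=1.0000  μᵀw=0.1240
σ²=wᵀΣw=λ₁·μ_p+λ₂ = 0.875808·0.124 + -0.055011 = 0.053589 ≈ 0.0536


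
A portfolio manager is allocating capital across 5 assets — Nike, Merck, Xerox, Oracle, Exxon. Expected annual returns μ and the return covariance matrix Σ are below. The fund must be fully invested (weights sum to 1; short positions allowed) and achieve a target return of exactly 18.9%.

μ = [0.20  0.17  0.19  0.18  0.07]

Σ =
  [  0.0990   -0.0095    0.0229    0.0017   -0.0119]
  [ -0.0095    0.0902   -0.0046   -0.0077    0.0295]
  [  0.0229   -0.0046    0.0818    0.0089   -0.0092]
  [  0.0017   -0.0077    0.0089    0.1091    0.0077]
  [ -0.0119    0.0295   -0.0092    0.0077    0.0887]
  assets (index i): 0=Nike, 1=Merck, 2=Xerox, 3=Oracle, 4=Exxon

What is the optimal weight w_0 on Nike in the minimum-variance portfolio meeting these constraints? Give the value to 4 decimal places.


g=Σ⁻¹μ = [1.8292  2.1905  1.7990  1.6043  0.3534]
h=Σ⁻¹𝟙 = [9.7131  10.2186  10.2570  8.2265  9.5283]
a=μᵀg=1.393539  b=𝟙ᵀg=7.776354  c=𝟙ᵀh=47.943431  D=ac−b²=6.339350
λ₁=(c·0.189−b)/D = (47.943431·0.189−7.776354)/6.339350 = 0.202695
λ₂=(a−b·0.189)/D = (1.393539−7.776354·0.189)/6.339350 = -0.012019
w* = 0.202695·g + -0.012019·h:
  w_0 = 0.202695·1.8292 + -0.012019·9.7131 = 0.2540  (Nike)
  w_1 = 0.202695·2.1905 + -0.012019·10.2186 = 0.3212  (Merck)
  w_2 = 0.202695·1.7990 + -0.012019·10.2570 = 0.2414  (Xerox)
  w_3 = 0.202695·1.6043 + -0.012019·8.2265 = 0.2263  (Oracle)
  w_4 = 0.202695·0.3534 + -0.012019·9.5283 = -0.0429  (Exxon)
Σw_i=1.0000  μᵀw=0.1890
σ²=wᵀΣw=λ₁·μ_p+λ₂ = 0.202695·0.189 + -0.012019 = 0.026290 ≈ 0.0263

0.2540


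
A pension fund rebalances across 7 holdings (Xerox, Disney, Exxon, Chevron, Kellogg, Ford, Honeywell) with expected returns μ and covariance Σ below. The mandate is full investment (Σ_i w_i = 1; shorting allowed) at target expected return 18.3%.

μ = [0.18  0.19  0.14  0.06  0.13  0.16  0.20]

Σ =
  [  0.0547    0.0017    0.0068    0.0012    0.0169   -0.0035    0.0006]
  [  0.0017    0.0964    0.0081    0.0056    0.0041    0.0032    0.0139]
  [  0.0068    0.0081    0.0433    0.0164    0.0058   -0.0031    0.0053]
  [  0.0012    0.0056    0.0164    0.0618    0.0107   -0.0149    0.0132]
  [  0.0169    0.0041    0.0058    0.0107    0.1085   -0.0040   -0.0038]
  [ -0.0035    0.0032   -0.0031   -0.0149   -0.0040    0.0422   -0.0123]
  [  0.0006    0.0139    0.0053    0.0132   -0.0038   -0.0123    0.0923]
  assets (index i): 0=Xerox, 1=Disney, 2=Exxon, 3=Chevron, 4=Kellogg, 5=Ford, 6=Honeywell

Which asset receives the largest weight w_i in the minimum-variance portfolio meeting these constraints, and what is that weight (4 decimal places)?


Ford (0.3239)

x=Σ⁻¹μ = [3.0339  1.1252  2.2045  0.8214  0.7619  5.1983  2.4577]
y=Σ⁻¹𝟙 = [16.4334  4.8334  13.5388  16.8996  5.8110  35.6431  11.7943]
a=μᵀx=2.540123  b=𝟙ᵀx=15.602961  c=𝟙ᵀy=104.953659  D=ac−b²=23.142790
λ₁=(c·0.183−b)/D = (104.953659·0.183−15.602961)/23.142790 = 0.155710
λ₂=(a−b·0.183)/D = (2.540123−15.602961·0.183)/23.142790 = -0.013621
w* = 0.155710·x + -0.013621·y:
  w_0 = 0.155710·3.0339 + -0.013621·16.4334 = 0.2486  (Xerox)
  w_1 = 0.155710·1.1252 + -0.013621·4.8334 = 0.1094  (Disney)
  w_2 = 0.155710·2.2045 + -0.013621·13.5388 = 0.1589  (Exxon)
  w_3 = 0.155710·0.8214 + -0.013621·16.8996 = -0.1023  (Chevron)
  w_4 = 0.155710·0.7619 + -0.013621·5.8110 = 0.0395  (Kellogg)
  w_5 = 0.155710·5.1983 + -0.013621·35.6431 = 0.3239  (Ford)
  w_6 = 0.155710·2.4577 + -0.013621·11.7943 = 0.2220  (Honeywell)
Σw_i=1.0000  μᵀw=0.1830
σ²=wᵀΣw=λ₁·μ_p+λ₂ = 0.155710·0.183 + -0.013621 = 0.014874 ≈ 0.0149


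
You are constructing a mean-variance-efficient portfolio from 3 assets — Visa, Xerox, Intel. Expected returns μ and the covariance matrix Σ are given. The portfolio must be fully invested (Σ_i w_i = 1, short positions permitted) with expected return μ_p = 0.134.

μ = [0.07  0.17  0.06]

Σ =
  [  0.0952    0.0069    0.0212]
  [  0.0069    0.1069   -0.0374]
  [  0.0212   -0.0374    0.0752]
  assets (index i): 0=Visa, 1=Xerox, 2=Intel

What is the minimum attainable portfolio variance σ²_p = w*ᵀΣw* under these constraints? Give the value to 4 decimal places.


u=Σ⁻¹μ = [0.1586  2.2319  1.8632]
v=Σ⁻¹𝟙 = [4.9230  15.9850  19.8600]
a=μᵀu=0.502312  b=𝟙ᵀu=4.253657  c=𝟙ᵀv=40.767978  D=ac−b²=2.384649
λ₁=(c·0.134−b)/D = (40.767978·0.134−4.253657)/2.384649 = 0.507099
λ₂=(a−b·0.134)/D = (0.502312−4.253657·0.134)/2.384649 = -0.028381
w* = 0.507099·u + -0.028381·v:
  w_0 = 0.507099·0.1586 + -0.028381·4.9230 = -0.0593  (Visa)
  w_1 = 0.507099·2.2319 + -0.028381·15.9850 = 0.6781  (Xerox)
  w_2 = 0.507099·1.8632 + -0.028381·19.8600 = 0.3812  (Intel)
Σw_i=1.0000  μᵀw=0.1340
σ²=wᵀΣw=λ₁·μ_p+λ₂ = 0.507099·0.134 + -0.028381 = 0.039571 ≈ 0.0396

0.0396


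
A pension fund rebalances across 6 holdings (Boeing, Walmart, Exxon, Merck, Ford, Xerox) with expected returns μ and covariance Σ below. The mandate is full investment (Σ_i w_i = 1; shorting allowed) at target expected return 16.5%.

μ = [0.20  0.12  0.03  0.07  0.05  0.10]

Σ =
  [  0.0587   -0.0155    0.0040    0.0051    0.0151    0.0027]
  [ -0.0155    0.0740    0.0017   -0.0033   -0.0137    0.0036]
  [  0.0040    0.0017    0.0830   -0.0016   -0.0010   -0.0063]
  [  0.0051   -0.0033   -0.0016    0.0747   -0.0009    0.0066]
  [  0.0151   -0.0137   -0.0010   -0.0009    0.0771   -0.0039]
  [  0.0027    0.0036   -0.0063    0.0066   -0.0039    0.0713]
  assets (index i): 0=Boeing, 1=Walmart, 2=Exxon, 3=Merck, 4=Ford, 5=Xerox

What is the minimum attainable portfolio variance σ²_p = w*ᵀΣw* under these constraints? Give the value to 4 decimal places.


0.0227

x=Σ⁻¹μ = [3.8280  2.4702  0.2290  0.6965  0.4050  1.1108]
y=Σ⁻¹𝟙 = [15.8996  19.1071  12.3013  12.4163  14.2223  13.1740]
a=μᵀx=1.248977  b=𝟙ᵀx=8.739456  c=𝟙ᵀy=87.120473  D=ac−b²=32.433411
λ₁=(c·0.165−b)/D = (87.120473·0.165−8.739456)/32.433411 = 0.173754
λ₂=(a−b·0.165)/D = (1.248977−8.739456·0.165)/32.433411 = -0.005952
w* = 0.173754·x + -0.005952·y:
  w_0 = 0.173754·3.8280 + -0.005952·15.8996 = 0.5705  (Boeing)
  w_1 = 0.173754·2.4702 + -0.005952·19.1071 = 0.3155  (Walmart)
  w_2 = 0.173754·0.2290 + -0.005952·12.3013 = -0.0334  (Exxon)
  w_3 = 0.173754·0.6965 + -0.005952·12.4163 = 0.0471  (Merck)
  w_4 = 0.173754·0.4050 + -0.005952·14.2223 = -0.0143  (Ford)
  w_5 = 0.173754·1.1108 + -0.005952·13.1740 = 0.1146  (Xerox)
Σw_i=1.0000  μᵀw=0.1650
σ²=wᵀΣw=λ₁·μ_p+λ₂ = 0.173754·0.165 + -0.005952 = 0.022718 ≈ 0.0227
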